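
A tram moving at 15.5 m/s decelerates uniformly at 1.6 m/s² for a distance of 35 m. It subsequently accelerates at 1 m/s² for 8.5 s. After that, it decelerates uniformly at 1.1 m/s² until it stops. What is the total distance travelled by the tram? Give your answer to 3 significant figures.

346 m

Phase 1 (decelerating): v₀ = 15.5 m/s, a = -1.6 m/s².
v² = v₀² + 2aΔx = 15.5² + 2·-1.6·35 = 128 → v = 11.3 m/s
t = (v − v₀)/a = (11.3 − 15.5)/-1.6 = 2.61 s

Phase 2 (accelerating): v₀ = 11.3 m/s, a = 1 m/s².
v = v₀ + at = 11.3 + (1)(8.5) = 19.8 m/s
Δx = v₀t + ½at² = 11.3·8.5 + 0.5·1·8.5² = 132 m

Phase 3 (decelerating): v₀ = 19.8 m/s, a = -1.1 m/s².
v = v₀ + at → t = (0 − 19.8) / -1.1 = 18.0 s
v² = v₀² + 2aΔx → Δx = (0² − 19.8²)/(2·-1.1) = 179 m
Total distance = 35.0 + 132 + 179 = 346 m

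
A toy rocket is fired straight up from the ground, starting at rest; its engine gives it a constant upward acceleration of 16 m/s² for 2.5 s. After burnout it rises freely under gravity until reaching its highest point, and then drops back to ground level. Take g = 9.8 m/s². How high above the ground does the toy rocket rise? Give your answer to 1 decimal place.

131.6 m

Phase 1 (powered ascent): v₀ = 0 m/s, a = 16 m/s².
v = v₀ + at = 0 + (16)(2.5) = 40.0 m/s
Δx = v₀t + ½at² = 0·2.5 + 0.5·16·2.5² = 50.0 m

Phase 2 (coasting upward): v₀ = 40.0 m/s, a = -9.8 m/s².
v = v₀ + at → t = (0 − 40.0) / -9.8 = 4.08 s
v² = v₀² + 2aΔx → Δx = (0² − 40.0²)/(2·-9.8) = 81.6 m
Maximum height = 50.0 + 81.6 = 132 m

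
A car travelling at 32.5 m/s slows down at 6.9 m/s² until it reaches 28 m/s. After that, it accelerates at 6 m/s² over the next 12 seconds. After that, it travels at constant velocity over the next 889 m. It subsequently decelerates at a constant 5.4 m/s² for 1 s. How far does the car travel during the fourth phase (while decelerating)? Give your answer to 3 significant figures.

97.3 m

Phase 1 (decelerating): v₀ = 32.5 m/s, a = -6.9 m/s².
v = v₀ + at → t = (28 − 32.5) / -6.9 = 0.652 s
v² = v₀² + 2aΔx → Δx = (28² − 32.5²)/(2·-6.9) = 19.7 m

Phase 2 (accelerating): v₀ = 28.0 m/s, a = 6 m/s².
v = v₀ + at = 28.0 + (6)(12) = 100 m/s
Δx = v₀t + ½at² = 28.0·12 + 0.5·6·12² = 768 m

Phase 3 (constant speed): v₀ = 100 m/s, a = 0 m/s².
Constant speed: t = d/v = 889/100 = 8.89 s

Phase 4 (decelerating): v₀ = 100 m/s, a = -5.4 m/s².
v = v₀ + at = 100 + (-5.4)(1) = 94.6 m/s
Δx = v₀t + ½at² = 100·1 + 0.5·-5.4·1² = 97.3 m
Distance in phase 4 = 97.3 m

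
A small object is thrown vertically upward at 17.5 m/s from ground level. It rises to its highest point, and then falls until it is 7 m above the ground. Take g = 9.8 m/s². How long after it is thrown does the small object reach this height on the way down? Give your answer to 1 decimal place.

Phase 1 (rising): v₀ = 17.5 m/s, a = -9.8 m/s².
v = v₀ + at → t = (0 − 17.5) / -9.8 = 1.79 s
v² = v₀² + 2aΔx → Δx = (0² − 17.5²)/(2·-9.8) = 15.6 m

Phase 2 (falling): v₀ = 0 m/s, a = -9.8 m/s².
Falls 8.62 m from rest: t = √(2·8.62/9.8) = 1.33 s; v = g·t = 13.0 m/s.
Total time = 1.79 + 1.33 = 3.11 s

3.1 s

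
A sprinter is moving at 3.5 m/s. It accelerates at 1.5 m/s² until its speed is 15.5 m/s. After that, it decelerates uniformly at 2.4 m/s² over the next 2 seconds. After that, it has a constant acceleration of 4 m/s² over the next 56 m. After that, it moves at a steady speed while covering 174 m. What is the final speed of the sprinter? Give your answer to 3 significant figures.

Phase 1 (accelerating): v₀ = 3.50 m/s, a = 1.5 m/s².
v = v₀ + at → t = (15.5 − 3.50) / 1.5 = 8.00 s
v² = v₀² + 2aΔx → Δx = (15.5² − 3.50²)/(2·1.5) = 76.0 m

Phase 2 (decelerating): v₀ = 15.5 m/s, a = -2.4 m/s².
v = v₀ + at = 15.5 + (-2.4)(2) = 10.7 m/s
Δx = v₀t + ½at² = 15.5·2 + 0.5·-2.4·2² = 26.2 m

Phase 3 (accelerating): v₀ = 10.7 m/s, a = 4 m/s².
v² = v₀² + 2aΔx = 10.7² + 2·4·56 = 562 → v = 23.7 m/s
t = (v − v₀)/a = (23.7 − 10.7)/4 = 3.25 s

Phase 4 (constant speed): v₀ = 23.7 m/s, a = 0 m/s².
Constant speed: t = d/v = 174/23.7 = 7.34 s
Final speed = 23.7 m/s

23.7 m/s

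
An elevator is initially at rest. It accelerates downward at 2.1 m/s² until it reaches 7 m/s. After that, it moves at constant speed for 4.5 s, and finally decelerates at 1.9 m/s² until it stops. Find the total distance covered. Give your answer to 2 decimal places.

56.06 m

Phase 1 (accelerating): v₀ = 0 m/s, a = 2.1 m/s².
v = v₀ + at → t = (7 − 0) / 2.1 = 3.33 s
v² = v₀² + 2aΔx → Δx = (7² − 0²)/(2·2.1) = 11.7 m

Phase 2 (constant speed): v₀ = 7.00 m/s, a = 0 m/s².
v = v₀ + at = 7.00 + (0)(4.5) = 7.00 m/s
Δx = v₀t + ½at² = 7.00·4.5 + 0.5·0·4.5² = 31.5 m

Phase 3 (decelerating): v₀ = 7.00 m/s, a = -1.9 m/s².
v = v₀ + at → t = (0 − 7.00) / -1.9 = 3.68 s
v² = v₀² + 2aΔx → Δx = (0² − 7.00²)/(2·-1.9) = 12.9 m
Total distance = 11.7 + 31.5 + 12.9 = 56.1 m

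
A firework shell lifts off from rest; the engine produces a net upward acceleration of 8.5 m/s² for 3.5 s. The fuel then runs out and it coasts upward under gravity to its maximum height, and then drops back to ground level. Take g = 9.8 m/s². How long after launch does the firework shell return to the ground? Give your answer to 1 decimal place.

Phase 1 (powered ascent): v₀ = 0 m/s, a = 8.5 m/s².
v = v₀ + at = 0 + (8.5)(3.5) = 29.8 m/s
Δx = v₀t + ½at² = 0·3.5 + 0.5·8.5·3.5² = 52.1 m

Phase 2 (coasting upward): v₀ = 29.8 m/s, a = -9.8 m/s².
v = v₀ + at → t = (0 − 29.8) / -9.8 = 3.04 s
v² = v₀² + 2aΔx → Δx = (0² − 29.8²)/(2·-9.8) = 45.2 m

Phase 3 (free fall): v₀ = 0 m/s, a = -9.8 m/s².
Falls 97.2 m from rest: t = √(2·97.2/9.8) = 4.45 s; v = g·t = 43.7 m/s.
Total time = 3.50 + 3.04 + 4.45 = 11.0 s

11.0 s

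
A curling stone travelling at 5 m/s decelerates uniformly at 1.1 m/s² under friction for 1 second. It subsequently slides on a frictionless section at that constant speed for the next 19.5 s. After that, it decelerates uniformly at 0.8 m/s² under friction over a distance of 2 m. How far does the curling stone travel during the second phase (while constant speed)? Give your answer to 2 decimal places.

76.05 m

Phase 1 (decelerating): v₀ = 5.00 m/s, a = -1.1 m/s².
v = v₀ + at = 5.00 + (-1.1)(1) = 3.90 m/s
Δx = v₀t + ½at² = 5.00·1 + 0.5·-1.1·1² = 4.45 m

Phase 2 (constant speed): v₀ = 3.90 m/s, a = 0 m/s².
v = v₀ + at = 3.90 + (0)(19.5) = 3.90 m/s
Δx = v₀t + ½at² = 3.90·19.5 + 0.5·0·19.5² = 76.0 m
Distance in phase 2 = 76.0 m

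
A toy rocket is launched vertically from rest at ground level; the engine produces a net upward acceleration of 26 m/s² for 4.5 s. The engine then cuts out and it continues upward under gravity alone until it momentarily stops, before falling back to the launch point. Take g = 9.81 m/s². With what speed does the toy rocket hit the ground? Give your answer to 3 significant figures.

137 m/s

Phase 1 (powered ascent): v₀ = 0 m/s, a = 26 m/s².
v = v₀ + at = 0 + (26)(4.5) = 117 m/s
Δx = v₀t + ½at² = 0·4.5 + 0.5·26·4.5² = 263 m

Phase 2 (coasting upward): v₀ = 117 m/s, a = -9.81 m/s².
v = v₀ + at → t = (0 − 117) / -9.81 = 11.9 s
v² = v₀² + 2aΔx → Δx = (0² − 117²)/(2·-9.81) = 698 m

Phase 3 (free fall): v₀ = 0 m/s, a = -9.81 m/s².
Falls 961 m from rest: t = √(2·961/9.81) = 14.0 s; v = g·t = 137 m/s.
Impact speed = 137 m/s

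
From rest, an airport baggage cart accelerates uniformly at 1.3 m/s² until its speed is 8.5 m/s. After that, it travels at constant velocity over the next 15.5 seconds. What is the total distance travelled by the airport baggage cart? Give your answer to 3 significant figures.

Phase 1 (accelerating): v₀ = 0 m/s, a = 1.3 m/s².
v = v₀ + at → t = (8.5 − 0) / 1.3 = 6.54 s
v² = v₀² + 2aΔx → Δx = (8.5² − 0²)/(2·1.3) = 27.8 m

Phase 2 (constant speed): v₀ = 8.50 m/s, a = 0 m/s².
v = v₀ + at = 8.50 + (0)(15.5) = 8.50 m/s
Δx = v₀t + ½at² = 8.50·15.5 + 0.5·0·15.5² = 132 m
Total distance = 27.8 + 132 = 160 m

160 m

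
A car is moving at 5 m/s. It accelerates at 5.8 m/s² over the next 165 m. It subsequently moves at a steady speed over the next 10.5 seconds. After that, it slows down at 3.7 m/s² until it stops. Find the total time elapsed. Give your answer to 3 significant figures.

29.1 s

Phase 1 (accelerating): v₀ = 5.00 m/s, a = 5.8 m/s².
v² = v₀² + 2aΔx = 5.00² + 2·5.8·165 = 1940 → v = 44.0 m/s
t = (v − v₀)/a = (44.0 − 5.00)/5.8 = 6.73 s

Phase 2 (constant speed): v₀ = 44.0 m/s, a = 0 m/s².
v = v₀ + at = 44.0 + (0)(10.5) = 44.0 m/s
Δx = v₀t + ½at² = 44.0·10.5 + 0.5·0·10.5² = 462 m

Phase 3 (decelerating): v₀ = 44.0 m/s, a = -3.7 m/s².
v = v₀ + at → t = (0 − 44.0) / -3.7 = 11.9 s
v² = v₀² + 2aΔx → Δx = (0² − 44.0²)/(2·-3.7) = 262 m
Total time = 6.73 + 10.5 + 11.9 = 29.1 s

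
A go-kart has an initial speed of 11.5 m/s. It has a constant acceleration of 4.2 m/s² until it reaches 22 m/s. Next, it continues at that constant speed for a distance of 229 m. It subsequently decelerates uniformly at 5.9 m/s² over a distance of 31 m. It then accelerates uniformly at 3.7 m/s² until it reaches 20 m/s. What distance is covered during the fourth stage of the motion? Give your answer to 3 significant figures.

Phase 1 (accelerating): v₀ = 11.5 m/s, a = 4.2 m/s².
v = v₀ + at → t = (22 − 11.5) / 4.2 = 2.50 s
v² = v₀² + 2aΔx → Δx = (22² − 11.5²)/(2·4.2) = 41.9 m

Phase 2 (constant speed): v₀ = 22.0 m/s, a = 0 m/s².
Constant speed: t = d/v = 229/22.0 = 10.4 s

Phase 3 (decelerating): v₀ = 22.0 m/s, a = -5.9 m/s².
v² = v₀² + 2aΔx = 22.0² + 2·-5.9·31 = 118 → v = 10.9 m/s
t = (v − v₀)/a = (10.9 − 22.0)/-5.9 = 1.89 s

Phase 4 (accelerating): v₀ = 10.9 m/s, a = 3.7 m/s².
v = v₀ + at → t = (20 − 10.9) / 3.7 = 2.47 s
v² = v₀² + 2aΔx → Δx = (20² − 10.9²)/(2·3.7) = 38.1 m
Distance in phase 4 = 38.1 m

38.1 m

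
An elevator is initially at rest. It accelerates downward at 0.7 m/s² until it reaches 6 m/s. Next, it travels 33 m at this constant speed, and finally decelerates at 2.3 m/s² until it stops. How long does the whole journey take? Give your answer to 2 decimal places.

16.68 s

Phase 1 (accelerating): v₀ = 0 m/s, a = 0.7 m/s².
v = v₀ + at → t = (6 − 0) / 0.7 = 8.57 s
v² = v₀² + 2aΔx → Δx = (6² − 0²)/(2·0.7) = 25.7 m

Phase 2 (constant speed): v₀ = 6.00 m/s, a = 0 m/s².
Constant speed: t = d/v = 33/6.00 = 5.50 s

Phase 3 (decelerating): v₀ = 6.00 m/s, a = -2.3 m/s².
v = v₀ + at → t = (0 − 6.00) / -2.3 = 2.61 s
v² = v₀² + 2aΔx → Δx = (0² − 6.00²)/(2·-2.3) = 7.83 m
Total time = 8.57 + 5.50 + 2.61 = 16.7 s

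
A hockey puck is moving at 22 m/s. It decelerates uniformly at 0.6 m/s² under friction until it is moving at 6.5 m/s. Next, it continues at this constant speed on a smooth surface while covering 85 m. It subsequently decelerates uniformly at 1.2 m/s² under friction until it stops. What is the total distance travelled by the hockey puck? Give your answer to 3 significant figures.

471 m

Phase 1 (decelerating): v₀ = 22.0 m/s, a = -0.6 m/s².
v = v₀ + at → t = (6.5 − 22.0) / -0.6 = 25.8 s
v² = v₀² + 2aΔx → Δx = (6.5² − 22.0²)/(2·-0.6) = 368 m

Phase 2 (constant speed): v₀ = 6.50 m/s, a = 0 m/s².
Constant speed: t = d/v = 85/6.50 = 13.1 s

Phase 3 (decelerating): v₀ = 6.50 m/s, a = -1.2 m/s².
v = v₀ + at → t = (0 − 6.50) / -1.2 = 5.42 s
v² = v₀² + 2aΔx → Δx = (0² − 6.50²)/(2·-1.2) = 17.6 m
Total distance = 368 + 85.0 + 17.6 = 471 m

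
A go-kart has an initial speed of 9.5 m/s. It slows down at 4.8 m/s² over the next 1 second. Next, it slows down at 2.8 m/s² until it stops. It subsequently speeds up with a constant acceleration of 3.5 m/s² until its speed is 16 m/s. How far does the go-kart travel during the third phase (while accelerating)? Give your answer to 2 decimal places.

Phase 1 (decelerating): v₀ = 9.50 m/s, a = -4.8 m/s².
v = v₀ + at = 9.50 + (-4.8)(1) = 4.70 m/s
Δx = v₀t + ½at² = 9.50·1 + 0.5·-4.8·1² = 7.10 m

Phase 2 (decelerating): v₀ = 4.70 m/s, a = -2.8 m/s².
v = v₀ + at → t = (0 − 4.70) / -2.8 = 1.68 s
v² = v₀² + 2aΔx → Δx = (0² − 4.70²)/(2·-2.8) = 3.94 m

Phase 3 (accelerating): v₀ = 0 m/s, a = 3.5 m/s².
v = v₀ + at → t = (16 − 0) / 3.5 = 4.57 s
v² = v₀² + 2aΔx → Δx = (16² − 0²)/(2·3.5) = 36.6 m
Distance in phase 3 = 36.6 m

36.57 m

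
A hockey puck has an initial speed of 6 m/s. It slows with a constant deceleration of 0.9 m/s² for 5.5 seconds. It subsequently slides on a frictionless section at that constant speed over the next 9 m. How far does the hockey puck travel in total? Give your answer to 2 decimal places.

Phase 1 (decelerating): v₀ = 6.00 m/s, a = -0.9 m/s².
v = v₀ + at = 6.00 + (-0.9)(5.5) = 1.05 m/s
Δx = v₀t + ½at² = 6.00·5.5 + 0.5·-0.9·5.5² = 19.4 m

Phase 2 (constant speed): v₀ = 1.05 m/s, a = 0 m/s².
Constant speed: t = d/v = 9/1.05 = 8.57 s
Total distance = 19.4 + 9.00 = 28.4 m

28.39 m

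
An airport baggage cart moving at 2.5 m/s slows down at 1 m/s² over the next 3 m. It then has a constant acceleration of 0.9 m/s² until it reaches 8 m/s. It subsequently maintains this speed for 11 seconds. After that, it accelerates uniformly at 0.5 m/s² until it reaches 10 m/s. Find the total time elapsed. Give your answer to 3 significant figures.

Phase 1 (decelerating): v₀ = 2.50 m/s, a = -1 m/s².
v² = v₀² + 2aΔx = 2.50² + 2·-1·3 = 0.250 → v = 0.500 m/s
t = (v − v₀)/a = (0.500 − 2.50)/-1 = 2.00 s

Phase 2 (accelerating): v₀ = 0.500 m/s, a = 0.9 m/s².
v = v₀ + at → t = (8 − 0.500) / 0.9 = 8.33 s
v² = v₀² + 2aΔx → Δx = (8² − 0.500²)/(2·0.9) = 35.4 m

Phase 3 (constant speed): v₀ = 8.00 m/s, a = 0 m/s².
v = v₀ + at = 8.00 + (0)(11) = 8.00 m/s
Δx = v₀t + ½at² = 8.00·11 + 0.5·0·11² = 88.0 m

Phase 4 (accelerating): v₀ = 8.00 m/s, a = 0.5 m/s².
v = v₀ + at → t = (10 − 8.00) / 0.5 = 4.00 s
v² = v₀² + 2aΔx → Δx = (10² − 8.00²)/(2·0.5) = 36.0 m
Total time = 2.00 + 8.33 + 11.0 + 4.00 = 25.3 s

25.3 s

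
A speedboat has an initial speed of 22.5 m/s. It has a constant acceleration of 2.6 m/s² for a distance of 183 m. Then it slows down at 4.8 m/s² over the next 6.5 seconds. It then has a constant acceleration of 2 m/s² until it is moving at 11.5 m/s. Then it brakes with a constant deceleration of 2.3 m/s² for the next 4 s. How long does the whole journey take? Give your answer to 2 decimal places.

18.79 s

Phase 1 (accelerating): v₀ = 22.5 m/s, a = 2.6 m/s².
v² = v₀² + 2aΔx = 22.5² + 2·2.6·183 = 1460 → v = 38.2 m/s
t = (v − v₀)/a = (38.2 − 22.5)/2.6 = 6.03 s

Phase 2 (decelerating): v₀ = 38.2 m/s, a = -4.8 m/s².
v = v₀ + at = 38.2 + (-4.8)(6.5) = 6.98 m/s
Δx = v₀t + ½at² = 38.2·6.5 + 0.5·-4.8·6.5² = 147 m

Phase 3 (accelerating): v₀ = 6.98 m/s, a = 2 m/s².
v = v₀ + at → t = (11.5 − 6.98) / 2 = 2.26 s
v² = v₀² + 2aΔx → Δx = (11.5² − 6.98²)/(2·2) = 20.9 m

Phase 4 (decelerating): v₀ = 11.5 m/s, a = -2.3 m/s².
v = v₀ + at = 11.5 + (-2.3)(4) = 2.30 m/s
Δx = v₀t + ½at² = 11.5·4 + 0.5·-2.3·4² = 27.6 m
Total time = 6.03 + 6.50 + 2.26 + 4.00 = 18.8 s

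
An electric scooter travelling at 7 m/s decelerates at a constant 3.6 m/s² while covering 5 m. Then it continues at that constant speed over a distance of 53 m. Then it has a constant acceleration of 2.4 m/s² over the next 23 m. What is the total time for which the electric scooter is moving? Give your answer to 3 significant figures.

18.8 s

Phase 1 (decelerating): v₀ = 7.00 m/s, a = -3.6 m/s².
v² = v₀² + 2aΔx = 7.00² + 2·-3.6·5 = 13.0 → v = 3.61 m/s
t = (v − v₀)/a = (3.61 − 7.00)/-3.6 = 0.943 s

Phase 2 (constant speed): v₀ = 3.61 m/s, a = 0 m/s².
Constant speed: t = d/v = 53/3.61 = 14.7 s

Phase 3 (accelerating): v₀ = 3.61 m/s, a = 2.4 m/s².
v² = v₀² + 2aΔx = 3.61² + 2·2.4·23 = 123 → v = 11.1 m/s
t = (v − v₀)/a = (11.1 − 3.61)/2.4 = 3.13 s
Total time = 0.943 + 14.7 + 3.13 = 18.8 s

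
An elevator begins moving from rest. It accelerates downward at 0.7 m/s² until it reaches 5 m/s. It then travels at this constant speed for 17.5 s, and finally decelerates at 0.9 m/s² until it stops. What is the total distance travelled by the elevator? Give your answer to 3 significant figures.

Phase 1 (accelerating): v₀ = 0 m/s, a = 0.7 m/s².
v = v₀ + at → t = (5 − 0) / 0.7 = 7.14 s
v² = v₀² + 2aΔx → Δx = (5² − 0²)/(2·0.7) = 17.9 m

Phase 2 (constant speed): v₀ = 5.00 m/s, a = 0 m/s².
v = v₀ + at = 5.00 + (0)(17.5) = 5.00 m/s
Δx = v₀t + ½at² = 5.00·17.5 + 0.5·0·17.5² = 87.5 m

Phase 3 (decelerating): v₀ = 5.00 m/s, a = -0.9 m/s².
v = v₀ + at → t = (0 − 5.00) / -0.9 = 5.56 s
v² = v₀² + 2aΔx → Δx = (0² − 5.00²)/(2·-0.9) = 13.9 m
Total distance = 17.9 + 87.5 + 13.9 = 119 m

119 m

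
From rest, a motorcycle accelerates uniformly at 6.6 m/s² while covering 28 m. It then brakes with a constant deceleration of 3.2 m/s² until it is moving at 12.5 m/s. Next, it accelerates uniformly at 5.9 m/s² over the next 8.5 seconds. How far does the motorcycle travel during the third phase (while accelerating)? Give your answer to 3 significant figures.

Phase 1 (accelerating): v₀ = 0 m/s, a = 6.6 m/s².
v² = v₀² + 2aΔx = 0² + 2·6.6·28 = 370 → v = 19.2 m/s
t = (v − v₀)/a = (19.2 − 0)/6.6 = 2.91 s

Phase 2 (decelerating): v₀ = 19.2 m/s, a = -3.2 m/s².
v = v₀ + at → t = (12.5 − 19.2) / -3.2 = 2.10 s
v² = v₀² + 2aΔx → Δx = (12.5² − 19.2²)/(2·-3.2) = 33.3 m

Phase 3 (accelerating): v₀ = 12.5 m/s, a = 5.9 m/s².
v = v₀ + at = 12.5 + (5.9)(8.5) = 62.7 m/s
Δx = v₀t + ½at² = 12.5·8.5 + 0.5·5.9·8.5² = 319 m
Distance in phase 3 = 319 m

319 m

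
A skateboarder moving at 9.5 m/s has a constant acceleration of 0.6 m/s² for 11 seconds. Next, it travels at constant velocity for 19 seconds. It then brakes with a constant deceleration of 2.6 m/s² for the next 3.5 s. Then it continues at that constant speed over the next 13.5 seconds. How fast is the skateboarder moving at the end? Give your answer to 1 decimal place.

7.0 m/s

Phase 1 (accelerating): v₀ = 9.50 m/s, a = 0.6 m/s².
v = v₀ + at = 9.50 + (0.6)(11) = 16.1 m/s
Δx = v₀t + ½at² = 9.50·11 + 0.5·0.6·11² = 141 m

Phase 2 (constant speed): v₀ = 16.1 m/s, a = 0 m/s².
v = v₀ + at = 16.1 + (0)(19) = 16.1 m/s
Δx = v₀t + ½at² = 16.1·19 + 0.5·0·19² = 306 m

Phase 3 (decelerating): v₀ = 16.1 m/s, a = -2.6 m/s².
v = v₀ + at = 16.1 + (-2.6)(3.5) = 7.00 m/s
Δx = v₀t + ½at² = 16.1·3.5 + 0.5·-2.6·3.5² = 40.4 m

Phase 4 (constant speed): v₀ = 7.00 m/s, a = 0 m/s².
v = v₀ + at = 7.00 + (0)(13.5) = 7.00 m/s
Δx = v₀t + ½at² = 7.00·13.5 + 0.5·0·13.5² = 94.5 m
Final speed = 7.00 m/s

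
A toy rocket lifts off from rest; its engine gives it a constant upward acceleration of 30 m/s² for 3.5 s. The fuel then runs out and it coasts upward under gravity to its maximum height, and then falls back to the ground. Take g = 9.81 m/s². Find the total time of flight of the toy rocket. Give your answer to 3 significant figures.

Phase 1 (powered ascent): v₀ = 0 m/s, a = 30 m/s².
v = v₀ + at = 0 + (30)(3.5) = 105 m/s
Δx = v₀t + ½at² = 0·3.5 + 0.5·30·3.5² = 184 m

Phase 2 (coasting upward): v₀ = 105 m/s, a = -9.81 m/s².
v = v₀ + at → t = (0 − 105) / -9.81 = 10.7 s
v² = v₀² + 2aΔx → Δx = (0² − 105²)/(2·-9.81) = 562 m

Phase 3 (free fall): v₀ = 0 m/s, a = -9.81 m/s².
Falls 746 m from rest: t = √(2·746/9.81) = 12.3 s; v = g·t = 121 m/s.
Total time = 3.50 + 10.7 + 12.3 = 26.5 s

26.5 s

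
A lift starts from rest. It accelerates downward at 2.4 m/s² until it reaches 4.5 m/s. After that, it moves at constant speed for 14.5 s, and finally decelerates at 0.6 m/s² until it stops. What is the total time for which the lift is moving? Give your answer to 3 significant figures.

23.9 s

Phase 1 (accelerating): v₀ = 0 m/s, a = 2.4 m/s².
v = v₀ + at → t = (4.5 − 0) / 2.4 = 1.88 s
v² = v₀² + 2aΔx → Δx = (4.5² − 0²)/(2·2.4) = 4.22 m

Phase 2 (constant speed): v₀ = 4.50 m/s, a = 0 m/s².
v = v₀ + at = 4.50 + (0)(14.5) = 4.50 m/s
Δx = v₀t + ½at² = 4.50·14.5 + 0.5·0·14.5² = 65.2 m

Phase 3 (decelerating): v₀ = 4.50 m/s, a = -0.6 m/s².
v = v₀ + at → t = (0 − 4.50) / -0.6 = 7.50 s
v² = v₀² + 2aΔx → Δx = (0² − 4.50²)/(2·-0.6) = 16.9 m
Total time = 1.88 + 14.5 + 7.50 = 23.9 s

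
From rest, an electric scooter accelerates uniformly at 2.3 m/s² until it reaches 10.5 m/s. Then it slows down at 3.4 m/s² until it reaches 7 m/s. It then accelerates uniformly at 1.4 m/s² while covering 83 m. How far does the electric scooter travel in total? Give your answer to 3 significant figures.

116 m

Phase 1 (accelerating): v₀ = 0 m/s, a = 2.3 m/s².
v = v₀ + at → t = (10.5 − 0) / 2.3 = 4.57 s
v² = v₀² + 2aΔx → Δx = (10.5² − 0²)/(2·2.3) = 24.0 m

Phase 2 (decelerating): v₀ = 10.5 m/s, a = -3.4 m/s².
v = v₀ + at → t = (7 − 10.5) / -3.4 = 1.03 s
v² = v₀² + 2aΔx → Δx = (7² − 10.5²)/(2·-3.4) = 9.01 m

Phase 3 (accelerating): v₀ = 7.00 m/s, a = 1.4 m/s².
v² = v₀² + 2aΔx = 7.00² + 2·1.4·83 = 281 → v = 16.8 m/s
t = (v − v₀)/a = (16.8 − 7.00)/1.4 = 6.98 s
Total distance = 24.0 + 9.01 + 83.0 = 116 m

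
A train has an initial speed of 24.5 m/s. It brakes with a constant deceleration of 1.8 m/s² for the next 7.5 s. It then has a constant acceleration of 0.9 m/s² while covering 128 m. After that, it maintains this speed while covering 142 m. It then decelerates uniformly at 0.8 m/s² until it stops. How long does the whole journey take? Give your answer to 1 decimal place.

47.1 s

Phase 1 (decelerating): v₀ = 24.5 m/s, a = -1.8 m/s².
v = v₀ + at = 24.5 + (-1.8)(7.5) = 11.0 m/s
Δx = v₀t + ½at² = 24.5·7.5 + 0.5·-1.8·7.5² = 133 m

Phase 2 (accelerating): v₀ = 11.0 m/s, a = 0.9 m/s².
v² = v₀² + 2aΔx = 11.0² + 2·0.9·128 = 351 → v = 18.7 m/s
t = (v − v₀)/a = (18.7 − 11.0)/0.9 = 8.61 s

Phase 3 (constant speed): v₀ = 18.7 m/s, a = 0 m/s².
Constant speed: t = d/v = 142/18.7 = 7.58 s

Phase 4 (decelerating): v₀ = 18.7 m/s, a = -0.8 m/s².
v = v₀ + at → t = (0 − 18.7) / -0.8 = 23.4 s
v² = v₀² + 2aΔx → Δx = (0² − 18.7²)/(2·-0.8) = 220 m
Total time = 7.50 + 8.61 + 7.58 + 23.4 = 47.1 s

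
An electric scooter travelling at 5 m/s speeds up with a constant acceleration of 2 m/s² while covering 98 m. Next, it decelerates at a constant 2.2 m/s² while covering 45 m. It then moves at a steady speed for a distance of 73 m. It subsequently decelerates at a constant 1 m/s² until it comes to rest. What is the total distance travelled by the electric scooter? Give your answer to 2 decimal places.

325.50 m

Phase 1 (accelerating): v₀ = 5.00 m/s, a = 2 m/s².
v² = v₀² + 2aΔx = 5.00² + 2·2·98 = 417 → v = 20.4 m/s
t = (v − v₀)/a = (20.4 − 5.00)/2 = 7.71 s

Phase 2 (decelerating): v₀ = 20.4 m/s, a = -2.2 m/s².
v² = v₀² + 2aΔx = 20.4² + 2·-2.2·45 = 219 → v = 14.8 m/s
t = (v − v₀)/a = (14.8 − 20.4)/-2.2 = 2.56 s

Phase 3 (constant speed): v₀ = 14.8 m/s, a = 0 m/s².
Constant speed: t = d/v = 73/14.8 = 4.93 s

Phase 4 (decelerating): v₀ = 14.8 m/s, a = -1 m/s².
v = v₀ + at → t = (0 − 14.8) / -1 = 14.8 s
v² = v₀² + 2aΔx → Δx = (0² − 14.8²)/(2·-1) = 110 m
Total distance = 98.0 + 45.0 + 73.0 + 110 = 326 m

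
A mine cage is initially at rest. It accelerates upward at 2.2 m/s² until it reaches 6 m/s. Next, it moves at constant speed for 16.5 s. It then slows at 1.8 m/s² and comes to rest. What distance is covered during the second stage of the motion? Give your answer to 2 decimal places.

Phase 1 (accelerating): v₀ = 0 m/s, a = 2.2 m/s².
v = v₀ + at → t = (6 − 0) / 2.2 = 2.73 s
v² = v₀² + 2aΔx → Δx = (6² − 0²)/(2·2.2) = 8.18 m

Phase 2 (constant speed): v₀ = 6.00 m/s, a = 0 m/s².
v = v₀ + at = 6.00 + (0)(16.5) = 6.00 m/s
Δx = v₀t + ½at² = 6.00·16.5 + 0.5·0·16.5² = 99.0 m
Distance in phase 2 = 99.0 m

99.00 m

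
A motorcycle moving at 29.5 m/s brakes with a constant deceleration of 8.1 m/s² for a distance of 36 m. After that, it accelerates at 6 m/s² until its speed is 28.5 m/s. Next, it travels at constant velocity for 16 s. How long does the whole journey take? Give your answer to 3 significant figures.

19.5 s

Phase 1 (decelerating): v₀ = 29.5 m/s, a = -8.1 m/s².
v² = v₀² + 2aΔx = 29.5² + 2·-8.1·36 = 287 → v = 16.9 m/s
t = (v − v₀)/a = (16.9 − 29.5)/-8.1 = 1.55 s

Phase 2 (accelerating): v₀ = 16.9 m/s, a = 6 m/s².
v = v₀ + at → t = (28.5 − 16.9) / 6 = 1.93 s
v² = v₀² + 2aΔx → Δx = (28.5² − 16.9²)/(2·6) = 43.8 m

Phase 3 (constant speed): v₀ = 28.5 m/s, a = 0 m/s².
v = v₀ + at = 28.5 + (0)(16) = 28.5 m/s
Δx = v₀t + ½at² = 28.5·16 + 0.5·0·16² = 456 m
Total time = 1.55 + 1.93 + 16.0 = 19.5 s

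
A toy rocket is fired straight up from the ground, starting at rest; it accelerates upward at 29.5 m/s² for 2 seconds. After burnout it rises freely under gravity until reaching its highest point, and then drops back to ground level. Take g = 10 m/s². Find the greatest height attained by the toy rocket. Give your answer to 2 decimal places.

Phase 1 (powered ascent): v₀ = 0 m/s, a = 29.5 m/s².
v = v₀ + at = 0 + (29.5)(2) = 59.0 m/s
Δx = v₀t + ½at² = 0·2 + 0.5·29.5·2² = 59.0 m

Phase 2 (coasting upward): v₀ = 59.0 m/s, a = -10 m/s².
v = v₀ + at → t = (0 − 59.0) / -10 = 5.90 s
v² = v₀² + 2aΔx → Δx = (0² − 59.0²)/(2·-10) = 174 m
Maximum height = 59.0 + 174 = 233 m

233.05 m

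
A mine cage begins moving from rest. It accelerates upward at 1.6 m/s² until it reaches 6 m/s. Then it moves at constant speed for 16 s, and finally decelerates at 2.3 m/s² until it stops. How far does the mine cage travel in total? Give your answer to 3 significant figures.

Phase 1 (accelerating): v₀ = 0 m/s, a = 1.6 m/s².
v = v₀ + at → t = (6 − 0) / 1.6 = 3.75 s
v² = v₀² + 2aΔx → Δx = (6² − 0²)/(2·1.6) = 11.2 m

Phase 2 (constant speed): v₀ = 6.00 m/s, a = 0 m/s².
v = v₀ + at = 6.00 + (0)(16) = 6.00 m/s
Δx = v₀t + ½at² = 6.00·16 + 0.5·0·16² = 96.0 m

Phase 3 (decelerating): v₀ = 6.00 m/s, a = -2.3 m/s².
v = v₀ + at → t = (0 − 6.00) / -2.3 = 2.61 s
v² = v₀² + 2aΔx → Δx = (0² − 6.00²)/(2·-2.3) = 7.83 m
Total distance = 11.2 + 96.0 + 7.83 = 115 m

115 m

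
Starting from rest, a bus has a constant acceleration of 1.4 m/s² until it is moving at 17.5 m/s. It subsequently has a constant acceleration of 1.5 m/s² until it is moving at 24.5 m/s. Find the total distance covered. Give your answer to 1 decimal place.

207.4 m

Phase 1 (accelerating): v₀ = 0 m/s, a = 1.4 m/s².
v = v₀ + at → t = (17.5 − 0) / 1.4 = 12.5 s
v² = v₀² + 2aΔx → Δx = (17.5² − 0²)/(2·1.4) = 109 m

Phase 2 (accelerating): v₀ = 17.5 m/s, a = 1.5 m/s².
v = v₀ + at → t = (24.5 − 17.5) / 1.5 = 4.67 s
v² = v₀² + 2aΔx → Δx = (24.5² − 17.5²)/(2·1.5) = 98.0 m
Total distance = 109 + 98.0 = 207 m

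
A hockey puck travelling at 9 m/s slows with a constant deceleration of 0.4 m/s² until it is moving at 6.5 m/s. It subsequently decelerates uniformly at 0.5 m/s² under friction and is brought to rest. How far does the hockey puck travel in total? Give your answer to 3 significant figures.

90.7 m

Phase 1 (decelerating): v₀ = 9.00 m/s, a = -0.4 m/s².
v = v₀ + at → t = (6.5 − 9.00) / -0.4 = 6.25 s
v² = v₀² + 2aΔx → Δx = (6.5² − 9.00²)/(2·-0.4) = 48.4 m

Phase 2 (decelerating): v₀ = 6.50 m/s, a = -0.5 m/s².
v = v₀ + at → t = (0 − 6.50) / -0.5 = 13.0 s
v² = v₀² + 2aΔx → Δx = (0² − 6.50²)/(2·-0.5) = 42.2 m
Total distance = 48.4 + 42.2 = 90.7 m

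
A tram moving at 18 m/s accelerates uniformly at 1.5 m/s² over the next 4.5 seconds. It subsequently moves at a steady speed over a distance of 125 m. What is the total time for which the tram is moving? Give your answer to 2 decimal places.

Phase 1 (accelerating): v₀ = 18.0 m/s, a = 1.5 m/s².
v = v₀ + at = 18.0 + (1.5)(4.5) = 24.8 m/s
Δx = v₀t + ½at² = 18.0·4.5 + 0.5·1.5·4.5² = 96.2 m

Phase 2 (constant speed): v₀ = 24.8 m/s, a = 0 m/s².
Constant speed: t = d/v = 125/24.8 = 5.05 s
Total time = 4.50 + 5.05 = 9.55 s

9.55 s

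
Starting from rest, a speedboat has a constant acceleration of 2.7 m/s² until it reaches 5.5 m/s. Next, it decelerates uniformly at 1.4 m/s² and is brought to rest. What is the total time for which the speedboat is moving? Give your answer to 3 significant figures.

Phase 1 (accelerating): v₀ = 0 m/s, a = 2.7 m/s².
v = v₀ + at → t = (5.5 − 0) / 2.7 = 2.04 s
v² = v₀² + 2aΔx → Δx = (5.5² − 0²)/(2·2.7) = 5.60 m

Phase 2 (decelerating): v₀ = 5.50 m/s, a = -1.4 m/s².
v = v₀ + at → t = (0 − 5.50) / -1.4 = 3.93 s
v² = v₀² + 2aΔx → Δx = (0² − 5.50²)/(2·-1.4) = 10.8 m
Total time = 2.04 + 3.93 = 5.97 s

5.97 s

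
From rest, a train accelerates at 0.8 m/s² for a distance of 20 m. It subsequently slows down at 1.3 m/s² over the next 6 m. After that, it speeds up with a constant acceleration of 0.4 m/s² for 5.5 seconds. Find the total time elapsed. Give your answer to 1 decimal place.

13.8 s

Phase 1 (accelerating): v₀ = 0 m/s, a = 0.8 m/s².
v² = v₀² + 2aΔx = 0² + 2·0.8·20 = 32.0 → v = 5.66 m/s
t = (v − v₀)/a = (5.66 − 0)/0.8 = 7.07 s

Phase 2 (decelerating): v₀ = 5.66 m/s, a = -1.3 m/s².
v² = v₀² + 2aΔx = 5.66² + 2·-1.3·6 = 16.4 → v = 4.05 m/s
t = (v − v₀)/a = (4.05 − 5.66)/-1.3 = 1.24 s

Phase 3 (accelerating): v₀ = 4.05 m/s, a = 0.4 m/s².
v = v₀ + at = 4.05 + (0.4)(5.5) = 6.25 m/s
Δx = v₀t + ½at² = 4.05·5.5 + 0.5·0.4·5.5² = 28.3 m
Total time = 7.07 + 1.24 + 5.50 = 13.8 s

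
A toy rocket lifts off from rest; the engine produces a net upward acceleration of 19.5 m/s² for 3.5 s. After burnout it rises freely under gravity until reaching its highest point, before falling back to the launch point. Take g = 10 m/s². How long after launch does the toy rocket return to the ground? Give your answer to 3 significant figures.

18.7 s

Phase 1 (powered ascent): v₀ = 0 m/s, a = 19.5 m/s².
v = v₀ + at = 0 + (19.5)(3.5) = 68.2 m/s
Δx = v₀t + ½at² = 0·3.5 + 0.5·19.5·3.5² = 119 m

Phase 2 (coasting upward): v₀ = 68.2 m/s, a = -10 m/s².
v = v₀ + at → t = (0 − 68.2) / -10 = 6.83 s
v² = v₀² + 2aΔx → Δx = (0² − 68.2²)/(2·-10) = 233 m

Phase 3 (free fall): v₀ = 0 m/s, a = -10 m/s².
Falls 352 m from rest: t = √(2·352/10) = 8.39 s; v = g·t = 83.9 m/s.
Total time = 3.50 + 6.83 + 8.39 = 18.7 s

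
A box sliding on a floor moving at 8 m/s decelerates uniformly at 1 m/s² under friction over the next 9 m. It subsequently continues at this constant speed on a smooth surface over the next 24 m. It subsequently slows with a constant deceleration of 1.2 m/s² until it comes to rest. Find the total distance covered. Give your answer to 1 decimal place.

Phase 1 (decelerating): v₀ = 8.00 m/s, a = -1 m/s².
v² = v₀² + 2aΔx = 8.00² + 2·-1·9 = 46.0 → v = 6.78 m/s
t = (v − v₀)/a = (6.78 − 8.00)/-1 = 1.22 s

Phase 2 (constant speed): v₀ = 6.78 m/s, a = 0 m/s².
Constant speed: t = d/v = 24/6.78 = 3.54 s

Phase 3 (decelerating): v₀ = 6.78 m/s, a = -1.2 m/s².
v = v₀ + at → t = (0 − 6.78) / -1.2 = 5.65 s
v² = v₀² + 2aΔx → Δx = (0² − 6.78²)/(2·-1.2) = 19.2 m
Total distance = 9.00 + 24.0 + 19.2 = 52.2 m

52.2 m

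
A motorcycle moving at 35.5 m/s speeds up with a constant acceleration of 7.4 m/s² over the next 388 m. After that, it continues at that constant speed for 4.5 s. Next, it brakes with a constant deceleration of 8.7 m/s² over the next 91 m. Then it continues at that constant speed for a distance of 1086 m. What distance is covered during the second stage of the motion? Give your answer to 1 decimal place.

Phase 1 (accelerating): v₀ = 35.5 m/s, a = 7.4 m/s².
v² = v₀² + 2aΔx = 35.5² + 2·7.4·388 = 7000 → v = 83.7 m/s
t = (v − v₀)/a = (83.7 − 35.5)/7.4 = 6.51 s

Phase 2 (constant speed): v₀ = 83.7 m/s, a = 0 m/s².
v = v₀ + at = 83.7 + (0)(4.5) = 83.7 m/s
Δx = v₀t + ½at² = 83.7·4.5 + 0.5·0·4.5² = 377 m
Distance in phase 2 = 377 m

376.6 m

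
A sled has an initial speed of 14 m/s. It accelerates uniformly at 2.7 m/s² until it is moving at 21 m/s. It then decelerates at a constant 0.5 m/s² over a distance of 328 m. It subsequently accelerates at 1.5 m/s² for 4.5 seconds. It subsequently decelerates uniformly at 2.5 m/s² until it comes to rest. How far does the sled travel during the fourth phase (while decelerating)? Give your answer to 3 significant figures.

60.4 m

Phase 1 (accelerating): v₀ = 14.0 m/s, a = 2.7 m/s².
v = v₀ + at → t = (21 − 14.0) / 2.7 = 2.59 s
v² = v₀² + 2aΔx → Δx = (21² − 14.0²)/(2·2.7) = 45.4 m

Phase 2 (decelerating): v₀ = 21.0 m/s, a = -0.5 m/s².
v² = v₀² + 2aΔx = 21.0² + 2·-0.5·328 = 113 → v = 10.6 m/s
t = (v − v₀)/a = (10.6 − 21.0)/-0.5 = 20.7 s

Phase 3 (accelerating): v₀ = 10.6 m/s, a = 1.5 m/s².
v = v₀ + at = 10.6 + (1.5)(4.5) = 17.4 m/s
Δx = v₀t + ½at² = 10.6·4.5 + 0.5·1.5·4.5² = 63.0 m

Phase 4 (decelerating): v₀ = 17.4 m/s, a = -2.5 m/s².
v = v₀ + at → t = (0 − 17.4) / -2.5 = 6.95 s
v² = v₀² + 2aΔx → Δx = (0² − 17.4²)/(2·-2.5) = 60.4 m
Distance in phase 4 = 60.4 m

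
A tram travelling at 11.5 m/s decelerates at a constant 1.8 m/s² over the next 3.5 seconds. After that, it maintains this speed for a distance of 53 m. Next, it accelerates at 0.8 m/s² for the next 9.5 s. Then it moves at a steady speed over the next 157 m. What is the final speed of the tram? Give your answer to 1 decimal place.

12.8 m/s

Phase 1 (decelerating): v₀ = 11.5 m/s, a = -1.8 m/s².
v = v₀ + at = 11.5 + (-1.8)(3.5) = 5.20 m/s
Δx = v₀t + ½at² = 11.5·3.5 + 0.5·-1.8·3.5² = 29.2 m

Phase 2 (constant speed): v₀ = 5.20 m/s, a = 0 m/s².
Constant speed: t = d/v = 53/5.20 = 10.2 s

Phase 3 (accelerating): v₀ = 5.20 m/s, a = 0.8 m/s².
v = v₀ + at = 5.20 + (0.8)(9.5) = 12.8 m/s
Δx = v₀t + ½at² = 5.20·9.5 + 0.5·0.8·9.5² = 85.5 m

Phase 4 (constant speed): v₀ = 12.8 m/s, a = 0 m/s².
Constant speed: t = d/v = 157/12.8 = 12.3 s
Final speed = 12.8 m/s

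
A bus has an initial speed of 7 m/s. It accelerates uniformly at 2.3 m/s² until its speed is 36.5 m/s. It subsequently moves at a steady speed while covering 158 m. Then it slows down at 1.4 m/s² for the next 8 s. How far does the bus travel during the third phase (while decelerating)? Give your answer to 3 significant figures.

Phase 1 (accelerating): v₀ = 7.00 m/s, a = 2.3 m/s².
v = v₀ + at → t = (36.5 − 7.00) / 2.3 = 12.8 s
v² = v₀² + 2aΔx → Δx = (36.5² − 7.00²)/(2·2.3) = 279 m

Phase 2 (constant speed): v₀ = 36.5 m/s, a = 0 m/s².
Constant speed: t = d/v = 158/36.5 = 4.33 s

Phase 3 (decelerating): v₀ = 36.5 m/s, a = -1.4 m/s².
v = v₀ + at = 36.5 + (-1.4)(8) = 25.3 m/s
Δx = v₀t + ½at² = 36.5·8 + 0.5·-1.4·8² = 247 m
Distance in phase 3 = 247 m

247 m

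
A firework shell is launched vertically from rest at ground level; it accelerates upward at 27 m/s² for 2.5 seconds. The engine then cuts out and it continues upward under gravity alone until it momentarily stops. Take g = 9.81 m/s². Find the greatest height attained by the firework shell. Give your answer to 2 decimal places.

Phase 1 (powered ascent): v₀ = 0 m/s, a = 27 m/s².
v = v₀ + at = 0 + (27)(2.5) = 67.5 m/s
Δx = v₀t + ½at² = 0·2.5 + 0.5·27·2.5² = 84.4 m

Phase 2 (coasting upward): v₀ = 67.5 m/s, a = -9.81 m/s².
v = v₀ + at → t = (0 − 67.5) / -9.81 = 6.88 s
v² = v₀² + 2aΔx → Δx = (0² − 67.5²)/(2·-9.81) = 232 m
Maximum height = 84.4 + 232 = 317 m

316.60 m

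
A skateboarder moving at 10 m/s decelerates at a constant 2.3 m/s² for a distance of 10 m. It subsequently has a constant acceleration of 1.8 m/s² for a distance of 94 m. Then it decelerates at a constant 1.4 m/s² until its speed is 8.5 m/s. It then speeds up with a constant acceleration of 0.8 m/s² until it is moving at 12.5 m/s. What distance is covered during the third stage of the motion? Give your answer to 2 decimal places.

114.34 m

Phase 1 (decelerating): v₀ = 10.0 m/s, a = -2.3 m/s².
v² = v₀² + 2aΔx = 10.0² + 2·-2.3·10 = 54.0 → v = 7.35 m/s
t = (v − v₀)/a = (7.35 − 10.0)/-2.3 = 1.15 s

Phase 2 (accelerating): v₀ = 7.35 m/s, a = 1.8 m/s².
v² = v₀² + 2aΔx = 7.35² + 2·1.8·94 = 392 → v = 19.8 m/s
t = (v − v₀)/a = (19.8 − 7.35)/1.8 = 6.92 s

Phase 3 (decelerating): v₀ = 19.8 m/s, a = -1.4 m/s².
v = v₀ + at → t = (8.5 − 19.8) / -1.4 = 8.08 s
v² = v₀² + 2aΔx → Δx = (8.5² − 19.8²)/(2·-1.4) = 114 m
Distance in phase 3 = 114 m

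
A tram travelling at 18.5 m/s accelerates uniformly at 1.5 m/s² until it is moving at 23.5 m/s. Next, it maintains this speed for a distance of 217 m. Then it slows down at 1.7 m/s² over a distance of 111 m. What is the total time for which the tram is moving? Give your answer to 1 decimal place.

18.6 s

Phase 1 (accelerating): v₀ = 18.5 m/s, a = 1.5 m/s².
v = v₀ + at → t = (23.5 − 18.5) / 1.5 = 3.33 s
v² = v₀² + 2aΔx → Δx = (23.5² − 18.5²)/(2·1.5) = 70.0 m

Phase 2 (constant speed): v₀ = 23.5 m/s, a = 0 m/s².
Constant speed: t = d/v = 217/23.5 = 9.23 s

Phase 3 (decelerating): v₀ = 23.5 m/s, a = -1.7 m/s².
v² = v₀² + 2aΔx = 23.5² + 2·-1.7·111 = 175 → v = 13.2 m/s
t = (v − v₀)/a = (13.2 − 23.5)/-1.7 = 6.05 s
Total time = 3.33 + 9.23 + 6.05 = 18.6 s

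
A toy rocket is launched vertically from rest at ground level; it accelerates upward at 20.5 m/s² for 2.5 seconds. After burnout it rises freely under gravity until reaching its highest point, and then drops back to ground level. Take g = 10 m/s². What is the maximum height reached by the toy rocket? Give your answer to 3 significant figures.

195 m

Phase 1 (powered ascent): v₀ = 0 m/s, a = 20.5 m/s².
v = v₀ + at = 0 + (20.5)(2.5) = 51.2 m/s
Δx = v₀t + ½at² = 0·2.5 + 0.5·20.5·2.5² = 64.1 m

Phase 2 (coasting upward): v₀ = 51.2 m/s, a = -10 m/s².
v = v₀ + at → t = (0 − 51.2) / -10 = 5.12 s
v² = v₀² + 2aΔx → Δx = (0² − 51.2²)/(2·-10) = 131 m
Maximum height = 64.1 + 131 = 195 m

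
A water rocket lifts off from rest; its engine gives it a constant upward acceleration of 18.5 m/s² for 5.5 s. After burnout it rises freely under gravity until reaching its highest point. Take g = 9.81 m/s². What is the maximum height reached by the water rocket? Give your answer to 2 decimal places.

807.49 m

Phase 1 (powered ascent): v₀ = 0 m/s, a = 18.5 m/s².
v = v₀ + at = 0 + (18.5)(5.5) = 102 m/s
Δx = v₀t + ½at² = 0·5.5 + 0.5·18.5·5.5² = 280 m

Phase 2 (coasting upward): v₀ = 102 m/s, a = -9.81 m/s².
v = v₀ + at → t = (0 − 102) / -9.81 = 10.4 s
v² = v₀² + 2aΔx → Δx = (0² − 102²)/(2·-9.81) = 528 m
Maximum height = 280 + 528 = 807 m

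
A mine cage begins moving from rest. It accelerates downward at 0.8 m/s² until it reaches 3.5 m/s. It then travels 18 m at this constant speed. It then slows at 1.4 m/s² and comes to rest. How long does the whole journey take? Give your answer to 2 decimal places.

Phase 1 (accelerating): v₀ = 0 m/s, a = 0.8 m/s².
v = v₀ + at → t = (3.5 − 0) / 0.8 = 4.38 s
v² = v₀² + 2aΔx → Δx = (3.5² − 0²)/(2·0.8) = 7.66 m

Phase 2 (constant speed): v₀ = 3.50 m/s, a = 0 m/s².
Constant speed: t = d/v = 18/3.50 = 5.14 s

Phase 3 (decelerating): v₀ = 3.50 m/s, a = -1.4 m/s².
v = v₀ + at → t = (0 − 3.50) / -1.4 = 2.50 s
v² = v₀² + 2aΔx → Δx = (0² − 3.50²)/(2·-1.4) = 4.38 m
Total time = 4.38 + 5.14 + 2.50 = 12.0 s

12.02 s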